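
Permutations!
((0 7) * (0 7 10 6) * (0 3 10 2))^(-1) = ((0 2)(3 10 6))^(-1) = (0 2)(3 6 10)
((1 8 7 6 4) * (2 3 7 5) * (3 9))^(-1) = (1 4 6 7 3 9 2 5 8)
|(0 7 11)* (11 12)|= |(0 7 12 11)|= 4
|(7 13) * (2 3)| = |(2 3)(7 13)| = 2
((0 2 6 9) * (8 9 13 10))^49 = ((0 2 6 13 10 8 9))^49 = (13)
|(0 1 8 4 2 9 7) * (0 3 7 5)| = 14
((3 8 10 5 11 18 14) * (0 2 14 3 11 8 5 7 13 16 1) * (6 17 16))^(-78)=((0 2 14 11 18 3 5 8 10 7 13 6 17 16 1))^(-78)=(0 17 7 5 11)(1 6 10 3 14)(2 16 13 8 18)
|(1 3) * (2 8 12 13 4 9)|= 6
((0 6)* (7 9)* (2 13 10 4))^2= ((0 6)(2 13 10 4)(7 9))^2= (2 10)(4 13)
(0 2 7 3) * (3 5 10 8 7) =(0 2 3)(5 10 8 7) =[2, 1, 3, 0, 4, 10, 6, 5, 7, 9, 8]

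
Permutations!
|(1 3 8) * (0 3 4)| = |(0 3 8 1 4)| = 5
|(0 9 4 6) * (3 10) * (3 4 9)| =5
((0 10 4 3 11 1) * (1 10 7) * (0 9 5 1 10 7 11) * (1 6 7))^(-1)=((0 11 1 9 5 6 7 10 4 3))^(-1)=(0 3 4 10 7 6 5 9 1 11)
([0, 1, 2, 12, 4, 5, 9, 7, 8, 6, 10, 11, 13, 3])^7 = (3 12 13)(6 9)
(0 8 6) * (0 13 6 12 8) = (6 13)(8 12) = [0, 1, 2, 3, 4, 5, 13, 7, 12, 9, 10, 11, 8, 6]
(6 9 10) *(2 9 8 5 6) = [0, 1, 9, 3, 4, 6, 8, 7, 5, 10, 2] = (2 9 10)(5 6 8)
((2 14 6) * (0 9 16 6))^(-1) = (0 14 2 6 16 9)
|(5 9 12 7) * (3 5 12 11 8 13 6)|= 14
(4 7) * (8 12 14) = (4 7)(8 12 14) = [0, 1, 2, 3, 7, 5, 6, 4, 12, 9, 10, 11, 14, 13, 8]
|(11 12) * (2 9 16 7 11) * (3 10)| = 6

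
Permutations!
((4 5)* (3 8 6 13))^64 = (13)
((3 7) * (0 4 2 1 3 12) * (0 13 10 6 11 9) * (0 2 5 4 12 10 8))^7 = (0 8 13 12)(1 2 9 11 6 10 7 3)(4 5)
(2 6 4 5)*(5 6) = (2 5)(4 6) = [0, 1, 5, 3, 6, 2, 4]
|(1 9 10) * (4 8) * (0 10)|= |(0 10 1 9)(4 8)|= 4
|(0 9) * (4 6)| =2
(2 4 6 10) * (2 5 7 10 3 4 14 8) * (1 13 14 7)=(1 13 14 8 2 7 10 5)(3 4 6)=[0, 13, 7, 4, 6, 1, 3, 10, 2, 9, 5, 11, 12, 14, 8]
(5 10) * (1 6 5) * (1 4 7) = (1 6 5 10 4 7) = [0, 6, 2, 3, 7, 10, 5, 1, 8, 9, 4]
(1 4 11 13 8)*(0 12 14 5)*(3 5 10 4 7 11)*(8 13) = (0 12 14 10 4 3 5)(1 7 11 8) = [12, 7, 2, 5, 3, 0, 6, 11, 1, 9, 4, 8, 14, 13, 10]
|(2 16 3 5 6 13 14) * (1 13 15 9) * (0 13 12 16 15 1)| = 6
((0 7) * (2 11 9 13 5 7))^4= (0 13 2 5 11 7 9)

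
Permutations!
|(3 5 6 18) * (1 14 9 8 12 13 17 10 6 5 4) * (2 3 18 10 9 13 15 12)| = 18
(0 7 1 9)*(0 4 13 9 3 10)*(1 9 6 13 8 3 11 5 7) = [1, 11, 2, 10, 8, 7, 13, 9, 3, 4, 0, 5, 12, 6] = (0 1 11 5 7 9 4 8 3 10)(6 13)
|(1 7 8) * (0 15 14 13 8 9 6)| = |(0 15 14 13 8 1 7 9 6)| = 9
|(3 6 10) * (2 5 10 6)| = |(2 5 10 3)| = 4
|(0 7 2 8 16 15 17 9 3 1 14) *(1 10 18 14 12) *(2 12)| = |(0 7 12 1 2 8 16 15 17 9 3 10 18 14)| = 14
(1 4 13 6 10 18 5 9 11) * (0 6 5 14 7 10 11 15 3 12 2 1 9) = (0 6 11 9 15 3 12 2 1 4 13 5)(7 10 18 14) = [6, 4, 1, 12, 13, 0, 11, 10, 8, 15, 18, 9, 2, 5, 7, 3, 16, 17, 14]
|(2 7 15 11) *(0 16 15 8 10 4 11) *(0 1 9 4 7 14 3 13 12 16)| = |(1 9 4 11 2 14 3 13 12 16 15)(7 8 10)| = 33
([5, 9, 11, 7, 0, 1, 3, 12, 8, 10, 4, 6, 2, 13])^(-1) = [4, 5, 12, 6, 10, 0, 11, 3, 8, 1, 9, 2, 7, 13]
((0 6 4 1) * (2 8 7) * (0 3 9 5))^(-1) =((0 6 4 1 3 9 5)(2 8 7))^(-1) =(0 5 9 3 1 4 6)(2 7 8)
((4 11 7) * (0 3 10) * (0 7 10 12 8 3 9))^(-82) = ((0 9)(3 12 8)(4 11 10 7))^(-82) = (3 8 12)(4 10)(7 11)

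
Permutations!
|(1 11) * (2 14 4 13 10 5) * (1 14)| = |(1 11 14 4 13 10 5 2)| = 8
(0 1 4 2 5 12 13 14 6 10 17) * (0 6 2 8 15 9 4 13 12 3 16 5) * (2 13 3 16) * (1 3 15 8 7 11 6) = [3, 15, 0, 2, 7, 16, 10, 11, 8, 4, 17, 6, 12, 14, 13, 9, 5, 1] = (0 3 2)(1 15 9 4 7 11 6 10 17)(5 16)(13 14)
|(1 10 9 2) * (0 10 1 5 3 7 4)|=8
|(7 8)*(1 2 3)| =6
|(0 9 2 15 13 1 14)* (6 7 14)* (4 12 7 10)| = 12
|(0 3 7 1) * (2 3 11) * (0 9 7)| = |(0 11 2 3)(1 9 7)| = 12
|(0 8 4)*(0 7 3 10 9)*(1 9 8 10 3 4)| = |(0 10 8 1 9)(4 7)| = 10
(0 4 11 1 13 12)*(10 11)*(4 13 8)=[13, 8, 2, 3, 10, 5, 6, 7, 4, 9, 11, 1, 0, 12]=(0 13 12)(1 8 4 10 11)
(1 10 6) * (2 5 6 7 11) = (1 10 7 11 2 5 6) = [0, 10, 5, 3, 4, 6, 1, 11, 8, 9, 7, 2]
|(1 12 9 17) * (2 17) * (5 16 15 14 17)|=|(1 12 9 2 5 16 15 14 17)|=9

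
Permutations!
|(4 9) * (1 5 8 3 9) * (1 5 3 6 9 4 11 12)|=9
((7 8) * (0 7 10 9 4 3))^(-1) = (0 3 4 9 10 8 7)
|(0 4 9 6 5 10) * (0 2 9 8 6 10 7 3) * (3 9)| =|(0 4 8 6 5 7 9 10 2 3)| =10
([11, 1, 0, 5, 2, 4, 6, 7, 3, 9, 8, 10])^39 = [2, 1, 4, 8, 5, 3, 6, 7, 10, 9, 11, 0]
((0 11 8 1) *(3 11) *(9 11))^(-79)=((0 3 9 11 8 1))^(-79)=(0 1 8 11 9 3)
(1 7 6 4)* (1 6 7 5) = (7)(1 5)(4 6) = [0, 5, 2, 3, 6, 1, 4, 7]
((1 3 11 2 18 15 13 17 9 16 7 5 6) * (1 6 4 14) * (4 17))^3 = (1 2 13)(3 18 4)(5 16 17 7 9)(11 15 14)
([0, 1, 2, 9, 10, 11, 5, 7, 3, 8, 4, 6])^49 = [0, 1, 2, 9, 10, 11, 5, 7, 3, 8, 4, 6]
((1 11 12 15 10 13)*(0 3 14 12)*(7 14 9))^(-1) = (0 11 1 13 10 15 12 14 7 9 3)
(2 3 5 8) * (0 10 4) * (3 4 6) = (0 10 6 3 5 8 2 4) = [10, 1, 4, 5, 0, 8, 3, 7, 2, 9, 6]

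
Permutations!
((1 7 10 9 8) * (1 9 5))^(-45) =(1 5 10 7)(8 9)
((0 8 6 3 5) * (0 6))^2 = ((0 8)(3 5 6))^2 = (8)(3 6 5)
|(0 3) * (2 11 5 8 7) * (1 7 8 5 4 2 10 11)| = |(0 3)(1 7 10 11 4 2)| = 6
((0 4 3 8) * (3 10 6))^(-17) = (0 4 10 6 3 8)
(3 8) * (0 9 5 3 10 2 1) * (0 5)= (0 9)(1 5 3 8 10 2)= [9, 5, 1, 8, 4, 3, 6, 7, 10, 0, 2]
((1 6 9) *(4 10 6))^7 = ((1 4 10 6 9))^7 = (1 10 9 4 6)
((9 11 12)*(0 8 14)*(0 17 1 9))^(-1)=(0 12 11 9 1 17 14 8)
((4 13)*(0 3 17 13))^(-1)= (0 4 13 17 3)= ((0 3 17 13 4))^(-1)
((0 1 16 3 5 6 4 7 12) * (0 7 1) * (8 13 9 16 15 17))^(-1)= (1 4 6 5 3 16 9 13 8 17 15)(7 12)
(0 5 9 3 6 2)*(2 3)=[5, 1, 0, 6, 4, 9, 3, 7, 8, 2]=(0 5 9 2)(3 6)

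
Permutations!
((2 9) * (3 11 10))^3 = (11)(2 9) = ((2 9)(3 11 10))^3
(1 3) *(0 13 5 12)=(0 13 5 12)(1 3)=[13, 3, 2, 1, 4, 12, 6, 7, 8, 9, 10, 11, 0, 5]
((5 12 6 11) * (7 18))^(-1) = ((5 12 6 11)(7 18))^(-1) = (5 11 6 12)(7 18)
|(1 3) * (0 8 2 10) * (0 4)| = |(0 8 2 10 4)(1 3)| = 10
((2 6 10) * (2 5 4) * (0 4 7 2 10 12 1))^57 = (0 5 6)(1 10 2)(4 7 12)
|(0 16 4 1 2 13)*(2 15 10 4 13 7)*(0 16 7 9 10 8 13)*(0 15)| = 28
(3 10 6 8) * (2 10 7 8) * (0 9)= [9, 1, 10, 7, 4, 5, 2, 8, 3, 0, 6]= (0 9)(2 10 6)(3 7 8)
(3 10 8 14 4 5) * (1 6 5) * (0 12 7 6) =[12, 0, 2, 10, 1, 3, 5, 6, 14, 9, 8, 11, 7, 13, 4] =(0 12 7 6 5 3 10 8 14 4 1)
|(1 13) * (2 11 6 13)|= 5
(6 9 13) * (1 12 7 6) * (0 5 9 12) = (0 5 9 13 1)(6 12 7) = [5, 0, 2, 3, 4, 9, 12, 6, 8, 13, 10, 11, 7, 1]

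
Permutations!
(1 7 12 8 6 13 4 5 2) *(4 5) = (1 7 12 8 6 13 5 2) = [0, 7, 1, 3, 4, 2, 13, 12, 6, 9, 10, 11, 8, 5]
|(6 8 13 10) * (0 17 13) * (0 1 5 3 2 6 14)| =30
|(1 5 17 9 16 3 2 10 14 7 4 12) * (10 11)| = |(1 5 17 9 16 3 2 11 10 14 7 4 12)| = 13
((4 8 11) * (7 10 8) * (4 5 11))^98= (11)(4 10)(7 8)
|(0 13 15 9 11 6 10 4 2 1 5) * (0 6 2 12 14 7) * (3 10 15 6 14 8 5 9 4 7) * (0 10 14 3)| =20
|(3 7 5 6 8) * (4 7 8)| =4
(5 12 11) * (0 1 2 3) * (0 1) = [0, 2, 3, 1, 4, 12, 6, 7, 8, 9, 10, 5, 11] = (1 2 3)(5 12 11)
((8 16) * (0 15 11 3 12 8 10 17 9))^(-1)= ((0 15 11 3 12 8 16 10 17 9))^(-1)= (0 9 17 10 16 8 12 3 11 15)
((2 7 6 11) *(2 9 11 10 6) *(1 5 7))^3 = ((1 5 7 2)(6 10)(9 11))^3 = (1 2 7 5)(6 10)(9 11)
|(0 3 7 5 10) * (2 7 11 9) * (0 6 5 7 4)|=|(0 3 11 9 2 4)(5 10 6)|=6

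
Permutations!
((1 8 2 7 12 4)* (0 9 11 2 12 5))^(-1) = (0 5 7 2 11 9)(1 4 12 8)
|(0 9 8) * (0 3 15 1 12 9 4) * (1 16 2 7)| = 18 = |(0 4)(1 12 9 8 3 15 16 2 7)|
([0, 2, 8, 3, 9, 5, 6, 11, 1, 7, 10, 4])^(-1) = [0, 8, 1, 3, 11, 5, 6, 9, 2, 4, 10, 7]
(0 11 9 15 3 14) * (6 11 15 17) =(0 15 3 14)(6 11 9 17) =[15, 1, 2, 14, 4, 5, 11, 7, 8, 17, 10, 9, 12, 13, 0, 3, 16, 6]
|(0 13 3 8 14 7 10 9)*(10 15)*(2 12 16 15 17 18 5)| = 15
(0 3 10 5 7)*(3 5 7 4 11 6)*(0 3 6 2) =(0 5 4 11 2)(3 10 7) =[5, 1, 0, 10, 11, 4, 6, 3, 8, 9, 7, 2]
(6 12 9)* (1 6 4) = (1 6 12 9 4) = [0, 6, 2, 3, 1, 5, 12, 7, 8, 4, 10, 11, 9]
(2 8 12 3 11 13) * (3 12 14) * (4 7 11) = (2 8 14 3 4 7 11 13) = [0, 1, 8, 4, 7, 5, 6, 11, 14, 9, 10, 13, 12, 2, 3]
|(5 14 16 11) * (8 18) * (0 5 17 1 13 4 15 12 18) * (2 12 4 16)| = |(0 5 14 2 12 18 8)(1 13 16 11 17)(4 15)| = 70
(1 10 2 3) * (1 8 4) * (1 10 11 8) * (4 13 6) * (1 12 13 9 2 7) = (1 11 8 9 2 3 12 13 6 4 10 7) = [0, 11, 3, 12, 10, 5, 4, 1, 9, 2, 7, 8, 13, 6]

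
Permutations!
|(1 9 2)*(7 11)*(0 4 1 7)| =|(0 4 1 9 2 7 11)| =7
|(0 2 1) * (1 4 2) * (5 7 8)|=|(0 1)(2 4)(5 7 8)|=6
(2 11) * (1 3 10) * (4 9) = (1 3 10)(2 11)(4 9) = [0, 3, 11, 10, 9, 5, 6, 7, 8, 4, 1, 2]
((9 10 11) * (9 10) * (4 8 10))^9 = (4 8 10 11)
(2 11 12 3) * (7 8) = (2 11 12 3)(7 8) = [0, 1, 11, 2, 4, 5, 6, 8, 7, 9, 10, 12, 3]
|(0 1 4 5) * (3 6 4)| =6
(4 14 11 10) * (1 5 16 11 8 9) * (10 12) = (1 5 16 11 12 10 4 14 8 9) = [0, 5, 2, 3, 14, 16, 6, 7, 9, 1, 4, 12, 10, 13, 8, 15, 11]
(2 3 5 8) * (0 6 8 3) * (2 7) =[6, 1, 0, 5, 4, 3, 8, 2, 7] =(0 6 8 7 2)(3 5)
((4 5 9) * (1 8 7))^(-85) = ((1 8 7)(4 5 9))^(-85) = (1 7 8)(4 9 5)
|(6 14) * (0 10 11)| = 6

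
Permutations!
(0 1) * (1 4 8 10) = (0 4 8 10 1) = [4, 0, 2, 3, 8, 5, 6, 7, 10, 9, 1]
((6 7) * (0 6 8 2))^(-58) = ((0 6 7 8 2))^(-58) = (0 7 2 6 8)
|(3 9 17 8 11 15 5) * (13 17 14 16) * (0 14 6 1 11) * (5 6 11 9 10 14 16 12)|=|(0 16 13 17 8)(1 9 11 15 6)(3 10 14 12 5)|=5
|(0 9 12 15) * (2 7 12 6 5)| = 8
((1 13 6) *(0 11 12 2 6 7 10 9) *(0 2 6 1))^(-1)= (0 6 12 11)(1 2 9 10 7 13)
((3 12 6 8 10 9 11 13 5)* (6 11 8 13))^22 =(3 13 11)(5 6 12)(8 10 9)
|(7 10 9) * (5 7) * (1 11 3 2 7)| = 8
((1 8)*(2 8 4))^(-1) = ((1 4 2 8))^(-1) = (1 8 2 4)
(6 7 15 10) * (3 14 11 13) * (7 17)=(3 14 11 13)(6 17 7 15 10)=[0, 1, 2, 14, 4, 5, 17, 15, 8, 9, 6, 13, 12, 3, 11, 10, 16, 7]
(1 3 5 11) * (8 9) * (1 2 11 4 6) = (1 3 5 4 6)(2 11)(8 9) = [0, 3, 11, 5, 6, 4, 1, 7, 9, 8, 10, 2]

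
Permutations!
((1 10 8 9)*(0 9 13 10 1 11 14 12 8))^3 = ((0 9 11 14 12 8 13 10))^3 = (0 14 13 9 12 10 11 8)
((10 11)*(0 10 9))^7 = (0 9 11 10)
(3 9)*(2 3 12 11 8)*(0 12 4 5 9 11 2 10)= (0 12 2 3 11 8 10)(4 5 9)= [12, 1, 3, 11, 5, 9, 6, 7, 10, 4, 0, 8, 2]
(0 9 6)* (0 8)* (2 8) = (0 9 6 2 8) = [9, 1, 8, 3, 4, 5, 2, 7, 0, 6]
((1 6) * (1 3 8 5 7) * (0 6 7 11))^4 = (0 5 3)(6 11 8)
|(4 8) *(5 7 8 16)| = |(4 16 5 7 8)| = 5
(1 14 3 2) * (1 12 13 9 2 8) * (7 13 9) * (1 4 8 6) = (1 14 3 6)(2 12 9)(4 8)(7 13) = [0, 14, 12, 6, 8, 5, 1, 13, 4, 2, 10, 11, 9, 7, 3]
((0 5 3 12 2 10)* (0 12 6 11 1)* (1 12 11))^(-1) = ((0 5 3 6 1)(2 10 11 12))^(-1) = (0 1 6 3 5)(2 12 11 10)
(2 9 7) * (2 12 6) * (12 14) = [0, 1, 9, 3, 4, 5, 2, 14, 8, 7, 10, 11, 6, 13, 12] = (2 9 7 14 12 6)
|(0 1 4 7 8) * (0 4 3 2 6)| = 15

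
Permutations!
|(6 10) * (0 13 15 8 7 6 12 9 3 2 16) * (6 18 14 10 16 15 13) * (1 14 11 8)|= 24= |(0 6 16)(1 14 10 12 9 3 2 15)(7 18 11 8)|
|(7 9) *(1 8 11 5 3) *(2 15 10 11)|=|(1 8 2 15 10 11 5 3)(7 9)|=8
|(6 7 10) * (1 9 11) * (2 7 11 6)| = |(1 9 6 11)(2 7 10)| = 12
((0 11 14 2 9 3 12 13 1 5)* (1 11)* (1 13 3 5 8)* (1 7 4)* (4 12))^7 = ((0 13 11 14 2 9 5)(1 8 7 12 3 4))^7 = (14)(1 8 7 12 3 4)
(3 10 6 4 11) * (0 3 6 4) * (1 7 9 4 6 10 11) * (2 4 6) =(0 3 11 10 2 4 1 7 9 6) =[3, 7, 4, 11, 1, 5, 0, 9, 8, 6, 2, 10]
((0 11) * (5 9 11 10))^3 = ((0 10 5 9 11))^3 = (0 9 10 11 5)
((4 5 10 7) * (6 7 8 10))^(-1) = ((4 5 6 7)(8 10))^(-1) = (4 7 6 5)(8 10)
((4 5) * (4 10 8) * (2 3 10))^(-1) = ((2 3 10 8 4 5))^(-1) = (2 5 4 8 10 3)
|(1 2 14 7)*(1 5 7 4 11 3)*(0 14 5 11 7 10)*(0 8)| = 11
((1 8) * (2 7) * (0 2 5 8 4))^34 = (0 4 1 8 5 7 2)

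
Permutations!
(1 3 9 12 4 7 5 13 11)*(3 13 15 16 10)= (1 13 11)(3 9 12 4 7 5 15 16 10)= [0, 13, 2, 9, 7, 15, 6, 5, 8, 12, 3, 1, 4, 11, 14, 16, 10]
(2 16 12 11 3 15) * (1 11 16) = (1 11 3 15 2)(12 16) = [0, 11, 1, 15, 4, 5, 6, 7, 8, 9, 10, 3, 16, 13, 14, 2, 12]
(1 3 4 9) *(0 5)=(0 5)(1 3 4 9)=[5, 3, 2, 4, 9, 0, 6, 7, 8, 1]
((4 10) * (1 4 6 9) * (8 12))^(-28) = (12)(1 10 9 4 6)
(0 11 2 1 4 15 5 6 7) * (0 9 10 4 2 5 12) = (0 11 5 6 7 9 10 4 15 12)(1 2) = [11, 2, 1, 3, 15, 6, 7, 9, 8, 10, 4, 5, 0, 13, 14, 12]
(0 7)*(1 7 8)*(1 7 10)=[8, 10, 2, 3, 4, 5, 6, 0, 7, 9, 1]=(0 8 7)(1 10)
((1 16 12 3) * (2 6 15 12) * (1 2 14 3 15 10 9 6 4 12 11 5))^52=(1 14 2 12 11)(3 4 15 5 16)(6 10 9)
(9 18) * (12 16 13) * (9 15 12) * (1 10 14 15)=(1 10 14 15 12 16 13 9 18)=[0, 10, 2, 3, 4, 5, 6, 7, 8, 18, 14, 11, 16, 9, 15, 12, 13, 17, 1]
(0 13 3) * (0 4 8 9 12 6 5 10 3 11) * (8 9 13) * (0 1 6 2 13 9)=(0 8 9 12 2 13 11 1 6 5 10 3 4)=[8, 6, 13, 4, 0, 10, 5, 7, 9, 12, 3, 1, 2, 11]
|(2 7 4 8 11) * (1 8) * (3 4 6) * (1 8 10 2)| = |(1 10 2 7 6 3 4 8 11)| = 9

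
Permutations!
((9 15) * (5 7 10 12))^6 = ((5 7 10 12)(9 15))^6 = (15)(5 10)(7 12)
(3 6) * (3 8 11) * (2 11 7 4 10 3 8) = (2 11 8 7 4 10 3 6) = [0, 1, 11, 6, 10, 5, 2, 4, 7, 9, 3, 8]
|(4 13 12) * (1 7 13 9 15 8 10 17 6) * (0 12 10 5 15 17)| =30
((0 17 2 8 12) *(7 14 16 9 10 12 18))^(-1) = (0 12 10 9 16 14 7 18 8 2 17)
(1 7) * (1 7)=(7)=[0, 1, 2, 3, 4, 5, 6, 7]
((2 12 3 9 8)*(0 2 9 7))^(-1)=(0 7 3 12 2)(8 9)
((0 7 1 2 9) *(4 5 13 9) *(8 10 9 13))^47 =(13)(0 1 4 8 9 7 2 5 10)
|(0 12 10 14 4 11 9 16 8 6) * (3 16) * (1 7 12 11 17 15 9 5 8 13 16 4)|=10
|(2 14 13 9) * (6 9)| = |(2 14 13 6 9)| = 5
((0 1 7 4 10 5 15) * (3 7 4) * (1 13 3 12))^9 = ((0 13 3 7 12 1 4 10 5 15))^9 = (0 15 5 10 4 1 12 7 3 13)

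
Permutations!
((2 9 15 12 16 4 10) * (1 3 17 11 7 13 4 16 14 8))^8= ((1 3 17 11 7 13 4 10 2 9 15 12 14 8))^8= (1 2 17 15 7 14 4)(3 9 11 12 13 8 10)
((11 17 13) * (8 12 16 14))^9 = (17)(8 12 16 14)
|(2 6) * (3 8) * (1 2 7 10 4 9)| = 14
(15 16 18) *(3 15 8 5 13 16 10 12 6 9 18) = (3 15 10 12 6 9 18 8 5 13 16) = [0, 1, 2, 15, 4, 13, 9, 7, 5, 18, 12, 11, 6, 16, 14, 10, 3, 17, 8]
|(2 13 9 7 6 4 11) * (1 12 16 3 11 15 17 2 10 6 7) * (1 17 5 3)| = 84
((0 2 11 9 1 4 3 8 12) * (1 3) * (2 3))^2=(0 8)(2 9 11)(3 12)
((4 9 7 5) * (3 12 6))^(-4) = (3 6 12)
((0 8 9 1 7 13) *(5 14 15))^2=((0 8 9 1 7 13)(5 14 15))^2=(0 9 7)(1 13 8)(5 15 14)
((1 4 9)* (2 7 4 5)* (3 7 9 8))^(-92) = ((1 5 2 9)(3 7 4 8))^(-92) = (9)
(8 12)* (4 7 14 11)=(4 7 14 11)(8 12)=[0, 1, 2, 3, 7, 5, 6, 14, 12, 9, 10, 4, 8, 13, 11]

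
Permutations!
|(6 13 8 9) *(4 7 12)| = 12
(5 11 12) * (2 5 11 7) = (2 5 7)(11 12) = [0, 1, 5, 3, 4, 7, 6, 2, 8, 9, 10, 12, 11]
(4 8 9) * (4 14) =(4 8 9 14) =[0, 1, 2, 3, 8, 5, 6, 7, 9, 14, 10, 11, 12, 13, 4]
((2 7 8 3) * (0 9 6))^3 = (9)(2 3 8 7)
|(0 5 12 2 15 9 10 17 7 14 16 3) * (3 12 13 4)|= 45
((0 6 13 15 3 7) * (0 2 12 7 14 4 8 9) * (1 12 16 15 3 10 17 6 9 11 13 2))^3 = ((0 9)(1 12 7)(2 16 15 10 17 6)(3 14 4 8 11 13))^3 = (0 9)(2 10)(3 8)(4 13)(6 15)(11 14)(16 17)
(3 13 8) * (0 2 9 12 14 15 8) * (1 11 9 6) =(0 2 6 1 11 9 12 14 15 8 3 13) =[2, 11, 6, 13, 4, 5, 1, 7, 3, 12, 10, 9, 14, 0, 15, 8]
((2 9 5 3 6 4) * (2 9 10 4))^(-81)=(2 9 6 4 3 10 5)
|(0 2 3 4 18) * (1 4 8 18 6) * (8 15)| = |(0 2 3 15 8 18)(1 4 6)| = 6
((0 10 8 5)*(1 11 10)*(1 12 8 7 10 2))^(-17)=(0 5 8 12)(1 11 2)(7 10)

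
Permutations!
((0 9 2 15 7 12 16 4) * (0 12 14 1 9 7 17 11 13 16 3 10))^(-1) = (0 10 3 12 4 16 13 11 17 15 2 9 1 14 7)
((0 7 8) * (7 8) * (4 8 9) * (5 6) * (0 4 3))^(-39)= (9)(4 8)(5 6)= ((0 9 3)(4 8)(5 6))^(-39)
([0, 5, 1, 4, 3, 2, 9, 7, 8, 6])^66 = (9)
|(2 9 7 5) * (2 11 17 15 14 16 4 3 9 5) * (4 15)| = 24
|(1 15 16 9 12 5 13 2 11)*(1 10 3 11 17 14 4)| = |(1 15 16 9 12 5 13 2 17 14 4)(3 11 10)| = 33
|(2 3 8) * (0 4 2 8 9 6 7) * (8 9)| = |(0 4 2 3 8 9 6 7)| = 8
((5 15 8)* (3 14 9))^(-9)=(15)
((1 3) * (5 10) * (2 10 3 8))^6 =(10)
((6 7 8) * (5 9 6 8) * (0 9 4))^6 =((0 9 6 7 5 4))^6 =(9)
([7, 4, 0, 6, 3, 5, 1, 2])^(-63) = (7)(1 4 3 6)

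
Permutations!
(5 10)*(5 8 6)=(5 10 8 6)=[0, 1, 2, 3, 4, 10, 5, 7, 6, 9, 8]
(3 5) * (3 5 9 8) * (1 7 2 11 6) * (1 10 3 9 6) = (1 7 2 11)(3 6 10)(8 9) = [0, 7, 11, 6, 4, 5, 10, 2, 9, 8, 3, 1]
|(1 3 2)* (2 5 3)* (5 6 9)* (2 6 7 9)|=|(1 6 2)(3 7 9 5)|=12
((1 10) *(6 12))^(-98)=((1 10)(6 12))^(-98)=(12)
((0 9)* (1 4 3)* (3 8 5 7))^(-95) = (0 9)(1 4 8 5 7 3)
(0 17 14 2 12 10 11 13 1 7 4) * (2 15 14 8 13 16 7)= (0 17 8 13 1 2 12 10 11 16 7 4)(14 15)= [17, 2, 12, 3, 0, 5, 6, 4, 13, 9, 11, 16, 10, 1, 15, 14, 7, 8]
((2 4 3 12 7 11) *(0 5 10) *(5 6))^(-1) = ((0 6 5 10)(2 4 3 12 7 11))^(-1) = (0 10 5 6)(2 11 7 12 3 4)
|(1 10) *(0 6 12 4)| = 4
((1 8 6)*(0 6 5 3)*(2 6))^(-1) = (0 3 5 8 1 6 2)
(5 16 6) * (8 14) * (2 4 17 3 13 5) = (2 4 17 3 13 5 16 6)(8 14) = [0, 1, 4, 13, 17, 16, 2, 7, 14, 9, 10, 11, 12, 5, 8, 15, 6, 3]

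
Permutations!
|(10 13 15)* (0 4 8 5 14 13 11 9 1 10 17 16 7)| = 20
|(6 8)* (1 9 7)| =|(1 9 7)(6 8)| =6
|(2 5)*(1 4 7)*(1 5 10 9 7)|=|(1 4)(2 10 9 7 5)|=10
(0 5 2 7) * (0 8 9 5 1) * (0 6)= (0 1 6)(2 7 8 9 5)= [1, 6, 7, 3, 4, 2, 0, 8, 9, 5]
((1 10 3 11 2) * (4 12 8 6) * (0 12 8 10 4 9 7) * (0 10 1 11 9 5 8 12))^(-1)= ((1 4 12)(2 11)(3 9 7 10)(5 8 6))^(-1)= (1 12 4)(2 11)(3 10 7 9)(5 6 8)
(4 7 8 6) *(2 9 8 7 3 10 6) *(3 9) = (2 3 10 6 4 9 8) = [0, 1, 3, 10, 9, 5, 4, 7, 2, 8, 6]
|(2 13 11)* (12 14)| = |(2 13 11)(12 14)| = 6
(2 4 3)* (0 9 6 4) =(0 9 6 4 3 2) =[9, 1, 0, 2, 3, 5, 4, 7, 8, 6]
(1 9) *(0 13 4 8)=(0 13 4 8)(1 9)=[13, 9, 2, 3, 8, 5, 6, 7, 0, 1, 10, 11, 12, 4]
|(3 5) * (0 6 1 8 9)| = 10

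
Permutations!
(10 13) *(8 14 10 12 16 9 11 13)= (8 14 10)(9 11 13 12 16)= [0, 1, 2, 3, 4, 5, 6, 7, 14, 11, 8, 13, 16, 12, 10, 15, 9]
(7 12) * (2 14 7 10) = (2 14 7 12 10) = [0, 1, 14, 3, 4, 5, 6, 12, 8, 9, 2, 11, 10, 13, 7]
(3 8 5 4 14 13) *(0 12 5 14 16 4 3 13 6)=(0 12 5 3 8 14 6)(4 16)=[12, 1, 2, 8, 16, 3, 0, 7, 14, 9, 10, 11, 5, 13, 6, 15, 4]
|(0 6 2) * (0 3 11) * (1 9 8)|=|(0 6 2 3 11)(1 9 8)|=15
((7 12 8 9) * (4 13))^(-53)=(4 13)(7 9 8 12)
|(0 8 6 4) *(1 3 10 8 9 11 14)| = |(0 9 11 14 1 3 10 8 6 4)| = 10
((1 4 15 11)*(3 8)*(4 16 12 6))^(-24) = ((1 16 12 6 4 15 11)(3 8))^(-24) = (1 4 16 15 12 11 6)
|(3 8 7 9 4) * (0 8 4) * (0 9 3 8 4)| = 5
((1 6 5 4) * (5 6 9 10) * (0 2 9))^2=(0 9 5 1 2 10 4)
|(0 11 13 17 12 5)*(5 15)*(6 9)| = |(0 11 13 17 12 15 5)(6 9)| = 14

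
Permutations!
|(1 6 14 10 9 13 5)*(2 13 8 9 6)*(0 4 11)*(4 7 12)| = |(0 7 12 4 11)(1 2 13 5)(6 14 10)(8 9)| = 60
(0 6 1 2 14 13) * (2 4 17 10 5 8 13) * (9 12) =(0 6 1 4 17 10 5 8 13)(2 14)(9 12) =[6, 4, 14, 3, 17, 8, 1, 7, 13, 12, 5, 11, 9, 0, 2, 15, 16, 10]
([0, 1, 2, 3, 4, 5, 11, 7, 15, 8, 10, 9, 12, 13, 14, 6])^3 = [0, 1, 2, 3, 4, 5, 8, 7, 11, 6, 10, 15, 12, 13, 14, 9]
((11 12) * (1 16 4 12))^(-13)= (1 4 11 16 12)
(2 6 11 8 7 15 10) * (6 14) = (2 14 6 11 8 7 15 10) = [0, 1, 14, 3, 4, 5, 11, 15, 7, 9, 2, 8, 12, 13, 6, 10]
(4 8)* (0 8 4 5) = (0 8 5) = [8, 1, 2, 3, 4, 0, 6, 7, 5]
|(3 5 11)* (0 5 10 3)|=6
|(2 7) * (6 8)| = |(2 7)(6 8)| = 2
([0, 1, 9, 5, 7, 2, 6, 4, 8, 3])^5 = (2 9 3 5)(4 7)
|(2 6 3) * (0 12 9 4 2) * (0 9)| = |(0 12)(2 6 3 9 4)| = 10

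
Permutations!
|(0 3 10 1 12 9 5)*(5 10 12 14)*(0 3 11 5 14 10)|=|(14)(0 11 5 3 12 9)(1 10)|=6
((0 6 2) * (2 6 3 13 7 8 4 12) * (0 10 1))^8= ((0 3 13 7 8 4 12 2 10 1))^8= (0 10 12 8 13)(1 2 4 7 3)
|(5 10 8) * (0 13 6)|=|(0 13 6)(5 10 8)|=3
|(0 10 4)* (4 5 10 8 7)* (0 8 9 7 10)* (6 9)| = |(0 6 9 7 4 8 10 5)| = 8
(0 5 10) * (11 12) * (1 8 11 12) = (12)(0 5 10)(1 8 11) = [5, 8, 2, 3, 4, 10, 6, 7, 11, 9, 0, 1, 12]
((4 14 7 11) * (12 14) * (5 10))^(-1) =(4 11 7 14 12)(5 10)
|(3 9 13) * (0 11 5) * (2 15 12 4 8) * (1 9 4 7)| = 30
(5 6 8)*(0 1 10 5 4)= (0 1 10 5 6 8 4)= [1, 10, 2, 3, 0, 6, 8, 7, 4, 9, 5]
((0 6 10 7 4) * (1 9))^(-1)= (0 4 7 10 6)(1 9)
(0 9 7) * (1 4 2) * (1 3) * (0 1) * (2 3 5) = (0 9 7 1 4 3)(2 5) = [9, 4, 5, 0, 3, 2, 6, 1, 8, 7]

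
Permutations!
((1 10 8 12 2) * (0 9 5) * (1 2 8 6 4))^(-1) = ((0 9 5)(1 10 6 4)(8 12))^(-1) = (0 5 9)(1 4 6 10)(8 12)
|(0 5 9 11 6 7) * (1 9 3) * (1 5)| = 6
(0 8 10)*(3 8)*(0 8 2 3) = (2 3)(8 10) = [0, 1, 3, 2, 4, 5, 6, 7, 10, 9, 8]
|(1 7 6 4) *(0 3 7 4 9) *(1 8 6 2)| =9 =|(0 3 7 2 1 4 8 6 9)|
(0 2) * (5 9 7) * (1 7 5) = (0 2)(1 7)(5 9) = [2, 7, 0, 3, 4, 9, 6, 1, 8, 5]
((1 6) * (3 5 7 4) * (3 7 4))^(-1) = (1 6)(3 7 4 5)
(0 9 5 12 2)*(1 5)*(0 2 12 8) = (12)(0 9 1 5 8) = [9, 5, 2, 3, 4, 8, 6, 7, 0, 1, 10, 11, 12]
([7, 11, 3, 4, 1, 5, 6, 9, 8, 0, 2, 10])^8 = (0 9 7)(1 10 3)(2 4 11)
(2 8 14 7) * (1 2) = [0, 2, 8, 3, 4, 5, 6, 1, 14, 9, 10, 11, 12, 13, 7] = (1 2 8 14 7)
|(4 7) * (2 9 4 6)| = 5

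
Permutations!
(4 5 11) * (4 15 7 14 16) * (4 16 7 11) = (16)(4 5)(7 14)(11 15) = [0, 1, 2, 3, 5, 4, 6, 14, 8, 9, 10, 15, 12, 13, 7, 11, 16]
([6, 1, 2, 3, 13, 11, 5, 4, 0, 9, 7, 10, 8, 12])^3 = [11, 1, 2, 3, 8, 7, 10, 12, 5, 9, 13, 4, 6, 0]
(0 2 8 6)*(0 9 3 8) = (0 2)(3 8 6 9) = [2, 1, 0, 8, 4, 5, 9, 7, 6, 3]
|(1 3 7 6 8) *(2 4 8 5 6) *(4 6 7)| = 4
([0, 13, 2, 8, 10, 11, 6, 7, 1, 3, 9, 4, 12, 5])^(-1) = (1 8 3 9 10 4 11 5 13)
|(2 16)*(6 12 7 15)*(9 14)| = |(2 16)(6 12 7 15)(9 14)| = 4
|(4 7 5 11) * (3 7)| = |(3 7 5 11 4)| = 5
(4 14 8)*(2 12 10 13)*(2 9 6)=(2 12 10 13 9 6)(4 14 8)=[0, 1, 12, 3, 14, 5, 2, 7, 4, 6, 13, 11, 10, 9, 8]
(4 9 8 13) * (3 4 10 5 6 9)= [0, 1, 2, 4, 3, 6, 9, 7, 13, 8, 5, 11, 12, 10]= (3 4)(5 6 9 8 13 10)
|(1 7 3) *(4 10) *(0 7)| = 4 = |(0 7 3 1)(4 10)|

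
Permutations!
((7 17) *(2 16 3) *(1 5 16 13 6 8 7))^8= (1 7 6 2 16)(3 5 17 8 13)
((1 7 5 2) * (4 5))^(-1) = (1 2 5 4 7)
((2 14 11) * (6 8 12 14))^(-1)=(2 11 14 12 8 6)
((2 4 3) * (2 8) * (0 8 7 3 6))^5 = ((0 8 2 4 6)(3 7))^5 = (8)(3 7)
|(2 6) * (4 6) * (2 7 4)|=3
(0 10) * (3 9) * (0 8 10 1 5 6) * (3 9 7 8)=(0 1 5 6)(3 7 8 10)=[1, 5, 2, 7, 4, 6, 0, 8, 10, 9, 3]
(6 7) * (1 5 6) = (1 5 6 7) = [0, 5, 2, 3, 4, 6, 7, 1]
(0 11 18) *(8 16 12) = [11, 1, 2, 3, 4, 5, 6, 7, 16, 9, 10, 18, 8, 13, 14, 15, 12, 17, 0] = (0 11 18)(8 16 12)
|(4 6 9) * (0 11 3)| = 3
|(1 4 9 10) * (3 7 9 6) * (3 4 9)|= 6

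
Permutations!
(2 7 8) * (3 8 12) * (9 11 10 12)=(2 7 9 11 10 12 3 8)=[0, 1, 7, 8, 4, 5, 6, 9, 2, 11, 12, 10, 3]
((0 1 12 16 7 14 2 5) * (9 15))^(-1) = ((0 1 12 16 7 14 2 5)(9 15))^(-1) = (0 5 2 14 7 16 12 1)(9 15)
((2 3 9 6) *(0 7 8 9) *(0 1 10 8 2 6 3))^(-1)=((0 7 2)(1 10 8 9 3))^(-1)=(0 2 7)(1 3 9 8 10)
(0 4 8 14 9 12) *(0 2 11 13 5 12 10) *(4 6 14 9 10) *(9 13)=(0 6 14 10)(2 11 9 4 8 13 5 12)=[6, 1, 11, 3, 8, 12, 14, 7, 13, 4, 0, 9, 2, 5, 10]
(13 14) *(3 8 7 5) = (3 8 7 5)(13 14) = [0, 1, 2, 8, 4, 3, 6, 5, 7, 9, 10, 11, 12, 14, 13]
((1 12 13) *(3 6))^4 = ((1 12 13)(3 6))^4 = (1 12 13)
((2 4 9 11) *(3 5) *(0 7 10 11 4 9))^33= ((0 7 10 11 2 9 4)(3 5))^33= (0 9 11 7 4 2 10)(3 5)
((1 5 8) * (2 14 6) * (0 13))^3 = (14)(0 13)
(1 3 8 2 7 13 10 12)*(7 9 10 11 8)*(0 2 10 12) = [2, 3, 9, 7, 4, 5, 6, 13, 10, 12, 0, 8, 1, 11] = (0 2 9 12 1 3 7 13 11 8 10)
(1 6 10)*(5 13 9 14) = (1 6 10)(5 13 9 14) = [0, 6, 2, 3, 4, 13, 10, 7, 8, 14, 1, 11, 12, 9, 5]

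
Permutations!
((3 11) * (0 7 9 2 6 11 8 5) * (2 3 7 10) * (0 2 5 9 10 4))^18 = (11)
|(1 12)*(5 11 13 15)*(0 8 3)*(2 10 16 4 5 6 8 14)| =26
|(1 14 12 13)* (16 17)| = 4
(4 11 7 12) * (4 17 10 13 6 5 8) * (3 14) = (3 14)(4 11 7 12 17 10 13 6 5 8) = [0, 1, 2, 14, 11, 8, 5, 12, 4, 9, 13, 7, 17, 6, 3, 15, 16, 10]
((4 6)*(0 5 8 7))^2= (0 8)(5 7)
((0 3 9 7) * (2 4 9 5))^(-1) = ((0 3 5 2 4 9 7))^(-1) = (0 7 9 4 2 5 3)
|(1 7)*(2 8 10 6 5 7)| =|(1 2 8 10 6 5 7)| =7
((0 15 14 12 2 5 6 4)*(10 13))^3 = (0 12 6 15 2 4 14 5)(10 13)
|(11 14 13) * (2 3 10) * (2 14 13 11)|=|(2 3 10 14 11 13)|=6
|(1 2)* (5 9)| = |(1 2)(5 9)| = 2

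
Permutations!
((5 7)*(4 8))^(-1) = (4 8)(5 7)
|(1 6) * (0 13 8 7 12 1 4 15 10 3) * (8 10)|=|(0 13 10 3)(1 6 4 15 8 7 12)|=28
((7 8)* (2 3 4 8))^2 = (2 4 7 3 8) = ((2 3 4 8 7))^2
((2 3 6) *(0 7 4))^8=((0 7 4)(2 3 6))^8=(0 4 7)(2 6 3)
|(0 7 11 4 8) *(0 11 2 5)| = |(0 7 2 5)(4 8 11)| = 12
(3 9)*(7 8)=(3 9)(7 8)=[0, 1, 2, 9, 4, 5, 6, 8, 7, 3]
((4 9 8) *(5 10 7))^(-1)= (4 8 9)(5 7 10)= ((4 9 8)(5 10 7))^(-1)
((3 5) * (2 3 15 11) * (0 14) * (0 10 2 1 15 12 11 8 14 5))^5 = (0 15 3 1 2 11 10 12 14 5 8) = ((0 5 12 11 1 15 8 14 10 2 3))^5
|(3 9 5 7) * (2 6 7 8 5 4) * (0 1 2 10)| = 18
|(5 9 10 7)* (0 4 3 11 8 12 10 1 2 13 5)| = |(0 4 3 11 8 12 10 7)(1 2 13 5 9)| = 40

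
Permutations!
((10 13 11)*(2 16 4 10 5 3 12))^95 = ((2 16 4 10 13 11 5 3 12))^95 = (2 11 16 5 4 3 10 12 13)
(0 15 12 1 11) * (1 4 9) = (0 15 12 4 9 1 11) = [15, 11, 2, 3, 9, 5, 6, 7, 8, 1, 10, 0, 4, 13, 14, 12]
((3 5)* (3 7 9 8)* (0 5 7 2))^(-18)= (3 9)(7 8)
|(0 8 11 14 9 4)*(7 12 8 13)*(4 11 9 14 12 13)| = |(14)(0 4)(7 13)(8 9 11 12)| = 4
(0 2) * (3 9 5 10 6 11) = (0 2)(3 9 5 10 6 11) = [2, 1, 0, 9, 4, 10, 11, 7, 8, 5, 6, 3]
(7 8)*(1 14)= (1 14)(7 8)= [0, 14, 2, 3, 4, 5, 6, 8, 7, 9, 10, 11, 12, 13, 1]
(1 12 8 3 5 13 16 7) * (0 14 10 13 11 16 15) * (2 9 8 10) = (0 14 2 9 8 3 5 11 16 7 1 12 10 13 15) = [14, 12, 9, 5, 4, 11, 6, 1, 3, 8, 13, 16, 10, 15, 2, 0, 7]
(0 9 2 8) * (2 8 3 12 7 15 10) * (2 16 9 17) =(0 17 2 3 12 7 15 10 16 9 8) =[17, 1, 3, 12, 4, 5, 6, 15, 0, 8, 16, 11, 7, 13, 14, 10, 9, 2]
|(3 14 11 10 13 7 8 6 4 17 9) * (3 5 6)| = |(3 14 11 10 13 7 8)(4 17 9 5 6)| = 35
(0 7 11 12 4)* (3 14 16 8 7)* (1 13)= (0 3 14 16 8 7 11 12 4)(1 13)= [3, 13, 2, 14, 0, 5, 6, 11, 7, 9, 10, 12, 4, 1, 16, 15, 8]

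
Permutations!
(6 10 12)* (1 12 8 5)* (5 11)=(1 12 6 10 8 11 5)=[0, 12, 2, 3, 4, 1, 10, 7, 11, 9, 8, 5, 6]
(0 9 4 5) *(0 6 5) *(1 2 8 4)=[9, 2, 8, 3, 0, 6, 5, 7, 4, 1]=(0 9 1 2 8 4)(5 6)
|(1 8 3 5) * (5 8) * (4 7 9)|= 6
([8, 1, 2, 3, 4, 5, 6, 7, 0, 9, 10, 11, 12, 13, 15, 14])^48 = (15)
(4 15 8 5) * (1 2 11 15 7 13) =[0, 2, 11, 3, 7, 4, 6, 13, 5, 9, 10, 15, 12, 1, 14, 8] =(1 2 11 15 8 5 4 7 13)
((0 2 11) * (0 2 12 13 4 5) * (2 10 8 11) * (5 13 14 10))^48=(0 5 11 8 10 14 12)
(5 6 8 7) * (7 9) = [0, 1, 2, 3, 4, 6, 8, 5, 9, 7] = (5 6 8 9 7)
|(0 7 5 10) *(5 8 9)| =6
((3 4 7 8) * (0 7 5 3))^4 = (0 7 8)(3 4 5)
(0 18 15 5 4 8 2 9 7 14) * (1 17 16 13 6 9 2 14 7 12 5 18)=(0 1 17 16 13 6 9 12 5 4 8 14)(15 18)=[1, 17, 2, 3, 8, 4, 9, 7, 14, 12, 10, 11, 5, 6, 0, 18, 13, 16, 15]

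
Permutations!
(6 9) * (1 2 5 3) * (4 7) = (1 2 5 3)(4 7)(6 9) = [0, 2, 5, 1, 7, 3, 9, 4, 8, 6]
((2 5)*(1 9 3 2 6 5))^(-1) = (1 2 3 9)(5 6)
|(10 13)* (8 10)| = |(8 10 13)| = 3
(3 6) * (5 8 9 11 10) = (3 6)(5 8 9 11 10) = [0, 1, 2, 6, 4, 8, 3, 7, 9, 11, 5, 10]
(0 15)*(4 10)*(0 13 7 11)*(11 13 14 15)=(0 11)(4 10)(7 13)(14 15)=[11, 1, 2, 3, 10, 5, 6, 13, 8, 9, 4, 0, 12, 7, 15, 14]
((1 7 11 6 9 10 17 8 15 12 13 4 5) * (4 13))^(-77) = ((1 7 11 6 9 10 17 8 15 12 4 5))^(-77) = (1 8 11 12 9 5 17 7 15 6 4 10)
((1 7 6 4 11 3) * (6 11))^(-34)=(1 11)(3 7)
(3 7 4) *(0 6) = (0 6)(3 7 4) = [6, 1, 2, 7, 3, 5, 0, 4]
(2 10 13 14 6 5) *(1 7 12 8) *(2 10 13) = [0, 7, 13, 3, 4, 10, 5, 12, 1, 9, 2, 11, 8, 14, 6] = (1 7 12 8)(2 13 14 6 5 10)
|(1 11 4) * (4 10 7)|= |(1 11 10 7 4)|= 5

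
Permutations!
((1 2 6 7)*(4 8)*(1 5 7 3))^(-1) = ((1 2 6 3)(4 8)(5 7))^(-1) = (1 3 6 2)(4 8)(5 7)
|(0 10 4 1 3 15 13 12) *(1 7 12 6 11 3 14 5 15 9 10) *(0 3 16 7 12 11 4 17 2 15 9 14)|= |(0 1)(2 15 13 6 4 12 3 14 5 9 10 17)(7 11 16)|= 12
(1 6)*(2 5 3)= (1 6)(2 5 3)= [0, 6, 5, 2, 4, 3, 1]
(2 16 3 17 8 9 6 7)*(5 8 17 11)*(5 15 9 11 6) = (17)(2 16 3 6 7)(5 8 11 15 9) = [0, 1, 16, 6, 4, 8, 7, 2, 11, 5, 10, 15, 12, 13, 14, 9, 3, 17]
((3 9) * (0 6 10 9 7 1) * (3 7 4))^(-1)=(0 1 7 9 10 6)(3 4)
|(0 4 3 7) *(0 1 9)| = |(0 4 3 7 1 9)| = 6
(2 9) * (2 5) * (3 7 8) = (2 9 5)(3 7 8) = [0, 1, 9, 7, 4, 2, 6, 8, 3, 5]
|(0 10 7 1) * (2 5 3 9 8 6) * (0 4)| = 30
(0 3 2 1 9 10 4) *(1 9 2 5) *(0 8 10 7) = [3, 2, 9, 5, 8, 1, 6, 0, 10, 7, 4] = (0 3 5 1 2 9 7)(4 8 10)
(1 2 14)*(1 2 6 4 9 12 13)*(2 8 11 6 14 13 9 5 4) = (1 14 8 11 6 2 13)(4 5)(9 12) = [0, 14, 13, 3, 5, 4, 2, 7, 11, 12, 10, 6, 9, 1, 8]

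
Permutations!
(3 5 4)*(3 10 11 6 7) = (3 5 4 10 11 6 7) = [0, 1, 2, 5, 10, 4, 7, 3, 8, 9, 11, 6]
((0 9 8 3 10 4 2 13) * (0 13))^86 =((13)(0 9 8 3 10 4 2))^86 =(13)(0 8 10 2 9 3 4)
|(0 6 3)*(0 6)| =|(3 6)| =2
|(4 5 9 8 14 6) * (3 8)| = |(3 8 14 6 4 5 9)| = 7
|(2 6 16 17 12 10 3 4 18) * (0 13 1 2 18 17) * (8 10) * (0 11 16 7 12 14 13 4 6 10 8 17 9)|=|(18)(0 4 9)(1 2 10 3 6 7 12 17 14 13)(11 16)|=30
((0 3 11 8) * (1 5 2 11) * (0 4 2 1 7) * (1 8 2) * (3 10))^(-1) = (0 7 3 10)(1 4 8 5)(2 11)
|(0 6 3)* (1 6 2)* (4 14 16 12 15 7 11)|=35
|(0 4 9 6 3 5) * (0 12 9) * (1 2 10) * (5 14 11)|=42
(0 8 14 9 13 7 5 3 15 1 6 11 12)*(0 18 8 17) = (0 17)(1 6 11 12 18 8 14 9 13 7 5 3 15) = [17, 6, 2, 15, 4, 3, 11, 5, 14, 13, 10, 12, 18, 7, 9, 1, 16, 0, 8]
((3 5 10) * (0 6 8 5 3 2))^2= ((0 6 8 5 10 2))^2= (0 8 10)(2 6 5)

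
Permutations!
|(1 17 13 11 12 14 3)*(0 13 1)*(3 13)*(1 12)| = |(0 3)(1 17 12 14 13 11)| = 6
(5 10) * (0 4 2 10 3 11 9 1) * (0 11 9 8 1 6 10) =(0 4 2)(1 11 8)(3 9 6 10 5) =[4, 11, 0, 9, 2, 3, 10, 7, 1, 6, 5, 8]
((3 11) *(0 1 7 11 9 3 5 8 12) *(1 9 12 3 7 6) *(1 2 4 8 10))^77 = (0 12 3 8 4 2 6 1 10 5 11 7 9) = ((0 9 7 11 5 10 1 6 2 4 8 3 12))^77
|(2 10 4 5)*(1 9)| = |(1 9)(2 10 4 5)| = 4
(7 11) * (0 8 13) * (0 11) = (0 8 13 11 7) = [8, 1, 2, 3, 4, 5, 6, 0, 13, 9, 10, 7, 12, 11]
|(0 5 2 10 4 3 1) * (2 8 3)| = 15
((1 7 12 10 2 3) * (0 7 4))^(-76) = (0 2)(1 12)(3 7)(4 10)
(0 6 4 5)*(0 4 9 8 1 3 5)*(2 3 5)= [6, 5, 3, 2, 0, 4, 9, 7, 1, 8]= (0 6 9 8 1 5 4)(2 3)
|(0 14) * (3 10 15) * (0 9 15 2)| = |(0 14 9 15 3 10 2)| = 7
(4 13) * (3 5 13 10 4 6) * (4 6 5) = [0, 1, 2, 4, 10, 13, 3, 7, 8, 9, 6, 11, 12, 5] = (3 4 10 6)(5 13)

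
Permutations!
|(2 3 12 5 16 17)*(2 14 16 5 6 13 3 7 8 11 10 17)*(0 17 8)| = 12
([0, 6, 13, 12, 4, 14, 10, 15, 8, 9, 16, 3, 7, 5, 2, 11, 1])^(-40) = [0, 1, 2, 3, 4, 5, 6, 7, 8, 9, 10, 11, 12, 13, 14, 15, 16]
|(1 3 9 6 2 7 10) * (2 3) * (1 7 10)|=|(1 2 10 7)(3 9 6)|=12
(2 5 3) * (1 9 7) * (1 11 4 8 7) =(1 9)(2 5 3)(4 8 7 11) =[0, 9, 5, 2, 8, 3, 6, 11, 7, 1, 10, 4]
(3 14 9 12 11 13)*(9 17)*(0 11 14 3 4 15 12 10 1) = (0 11 13 4 15 12 14 17 9 10 1) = [11, 0, 2, 3, 15, 5, 6, 7, 8, 10, 1, 13, 14, 4, 17, 12, 16, 9]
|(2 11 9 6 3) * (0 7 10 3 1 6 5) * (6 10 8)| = 11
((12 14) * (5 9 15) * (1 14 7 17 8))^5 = ((1 14 12 7 17 8)(5 9 15))^5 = (1 8 17 7 12 14)(5 15 9)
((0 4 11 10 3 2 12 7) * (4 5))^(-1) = (0 7 12 2 3 10 11 4 5)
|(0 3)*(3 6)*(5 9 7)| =|(0 6 3)(5 9 7)| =3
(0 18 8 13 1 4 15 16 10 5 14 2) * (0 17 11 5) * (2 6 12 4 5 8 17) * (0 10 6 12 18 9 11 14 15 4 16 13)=[9, 5, 2, 3, 4, 15, 18, 7, 0, 11, 10, 8, 16, 1, 12, 13, 6, 14, 17]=(0 9 11 8)(1 5 15 13)(6 18 17 14 12 16)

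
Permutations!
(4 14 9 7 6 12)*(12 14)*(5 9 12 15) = (4 15 5 9 7 6 14 12) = [0, 1, 2, 3, 15, 9, 14, 6, 8, 7, 10, 11, 4, 13, 12, 5]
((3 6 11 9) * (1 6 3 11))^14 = ((1 6)(9 11))^14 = (11)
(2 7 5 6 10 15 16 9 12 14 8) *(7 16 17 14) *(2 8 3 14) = [0, 1, 16, 14, 4, 6, 10, 5, 8, 12, 15, 11, 7, 13, 3, 17, 9, 2] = (2 16 9 12 7 5 6 10 15 17)(3 14)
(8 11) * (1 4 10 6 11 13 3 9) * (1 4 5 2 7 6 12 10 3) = (1 5 2 7 6 11 8 13)(3 9 4)(10 12) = [0, 5, 7, 9, 3, 2, 11, 6, 13, 4, 12, 8, 10, 1]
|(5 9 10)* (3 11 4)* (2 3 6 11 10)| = |(2 3 10 5 9)(4 6 11)| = 15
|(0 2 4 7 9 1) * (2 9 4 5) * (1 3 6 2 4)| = |(0 9 3 6 2 5 4 7 1)| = 9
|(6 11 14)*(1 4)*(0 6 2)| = |(0 6 11 14 2)(1 4)| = 10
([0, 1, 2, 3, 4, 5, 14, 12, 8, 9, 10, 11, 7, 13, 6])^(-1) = (6 14)(7 12)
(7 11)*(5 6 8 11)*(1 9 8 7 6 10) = (1 9 8 11 6 7 5 10) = [0, 9, 2, 3, 4, 10, 7, 5, 11, 8, 1, 6]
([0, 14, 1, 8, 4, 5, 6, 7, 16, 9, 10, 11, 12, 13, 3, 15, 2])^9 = [0, 8, 3, 2, 4, 5, 6, 7, 1, 9, 10, 11, 12, 13, 16, 15, 14]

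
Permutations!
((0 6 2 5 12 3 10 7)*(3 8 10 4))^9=((0 6 2 5 12 8 10 7)(3 4))^9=(0 6 2 5 12 8 10 7)(3 4)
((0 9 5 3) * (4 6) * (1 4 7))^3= (0 3 5 9)(1 7 6 4)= ((0 9 5 3)(1 4 6 7))^3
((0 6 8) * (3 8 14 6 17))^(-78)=(0 3)(8 17)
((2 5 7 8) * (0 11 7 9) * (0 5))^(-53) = ((0 11 7 8 2)(5 9))^(-53) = (0 7 2 11 8)(5 9)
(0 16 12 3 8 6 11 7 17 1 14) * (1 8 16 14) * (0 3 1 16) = (0 14 3)(1 16 12)(6 11 7 17 8) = [14, 16, 2, 0, 4, 5, 11, 17, 6, 9, 10, 7, 1, 13, 3, 15, 12, 8]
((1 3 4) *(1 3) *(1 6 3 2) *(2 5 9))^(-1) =(1 2 9 5 4 3 6)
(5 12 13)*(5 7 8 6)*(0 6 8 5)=(0 6)(5 12 13 7)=[6, 1, 2, 3, 4, 12, 0, 5, 8, 9, 10, 11, 13, 7]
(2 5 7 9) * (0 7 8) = (0 7 9 2 5 8) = [7, 1, 5, 3, 4, 8, 6, 9, 0, 2]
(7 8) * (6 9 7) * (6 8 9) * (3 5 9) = (3 5 9 7) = [0, 1, 2, 5, 4, 9, 6, 3, 8, 7]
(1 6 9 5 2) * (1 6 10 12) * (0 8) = (0 8)(1 10 12)(2 6 9 5) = [8, 10, 6, 3, 4, 2, 9, 7, 0, 5, 12, 11, 1]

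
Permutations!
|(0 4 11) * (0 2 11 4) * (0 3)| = |(0 3)(2 11)| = 2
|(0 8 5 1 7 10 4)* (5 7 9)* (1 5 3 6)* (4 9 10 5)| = 5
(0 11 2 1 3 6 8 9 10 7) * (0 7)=(0 11 2 1 3 6 8 9 10)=[11, 3, 1, 6, 4, 5, 8, 7, 9, 10, 0, 2]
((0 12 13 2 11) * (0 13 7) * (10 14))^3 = ((0 12 7)(2 11 13)(10 14))^3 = (10 14)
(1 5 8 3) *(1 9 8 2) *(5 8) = (1 8 3 9 5 2) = [0, 8, 1, 9, 4, 2, 6, 7, 3, 5]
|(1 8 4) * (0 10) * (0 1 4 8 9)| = |(0 10 1 9)| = 4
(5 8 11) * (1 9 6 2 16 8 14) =(1 9 6 2 16 8 11 5 14) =[0, 9, 16, 3, 4, 14, 2, 7, 11, 6, 10, 5, 12, 13, 1, 15, 8]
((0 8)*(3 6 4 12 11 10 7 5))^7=((0 8)(3 6 4 12 11 10 7 5))^7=(0 8)(3 5 7 10 11 12 4 6)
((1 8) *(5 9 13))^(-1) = ((1 8)(5 9 13))^(-1) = (1 8)(5 13 9)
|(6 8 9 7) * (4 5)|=4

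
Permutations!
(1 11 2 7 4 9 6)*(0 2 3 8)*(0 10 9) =(0 2 7 4)(1 11 3 8 10 9 6) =[2, 11, 7, 8, 0, 5, 1, 4, 10, 6, 9, 3]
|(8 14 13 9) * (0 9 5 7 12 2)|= |(0 9 8 14 13 5 7 12 2)|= 9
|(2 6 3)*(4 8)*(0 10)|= |(0 10)(2 6 3)(4 8)|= 6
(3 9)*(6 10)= (3 9)(6 10)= [0, 1, 2, 9, 4, 5, 10, 7, 8, 3, 6]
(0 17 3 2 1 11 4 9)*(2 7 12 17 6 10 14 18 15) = (0 6 10 14 18 15 2 1 11 4 9)(3 7 12 17) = [6, 11, 1, 7, 9, 5, 10, 12, 8, 0, 14, 4, 17, 13, 18, 2, 16, 3, 15]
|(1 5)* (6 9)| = 2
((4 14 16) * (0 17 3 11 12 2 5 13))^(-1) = (0 13 5 2 12 11 3 17)(4 16 14)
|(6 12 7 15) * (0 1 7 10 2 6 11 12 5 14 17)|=|(0 1 7 15 11 12 10 2 6 5 14 17)|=12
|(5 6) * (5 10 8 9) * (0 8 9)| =|(0 8)(5 6 10 9)| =4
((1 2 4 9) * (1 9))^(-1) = (9)(1 4 2)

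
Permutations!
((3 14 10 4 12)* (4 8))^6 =((3 14 10 8 4 12))^6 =(14)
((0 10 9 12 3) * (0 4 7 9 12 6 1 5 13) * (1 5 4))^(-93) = (0 7 10 9 12 6 3 5 1 13 4)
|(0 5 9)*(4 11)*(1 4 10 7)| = |(0 5 9)(1 4 11 10 7)| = 15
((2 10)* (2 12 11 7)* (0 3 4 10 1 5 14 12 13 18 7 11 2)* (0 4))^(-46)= (1 2 12 14 5)(4 7 18 13 10)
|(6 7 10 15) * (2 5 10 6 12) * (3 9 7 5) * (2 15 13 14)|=|(2 3 9 7 6 5 10 13 14)(12 15)|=18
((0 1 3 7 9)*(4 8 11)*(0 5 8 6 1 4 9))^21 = (0 1)(3 4)(5 8 11 9)(6 7)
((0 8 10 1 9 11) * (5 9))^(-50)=(0 11 9 5 1 10 8)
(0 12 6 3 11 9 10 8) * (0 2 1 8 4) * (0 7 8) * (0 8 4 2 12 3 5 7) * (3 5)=(0 5 7 4)(1 8 12 6 3 11 9 10 2)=[5, 8, 1, 11, 0, 7, 3, 4, 12, 10, 2, 9, 6]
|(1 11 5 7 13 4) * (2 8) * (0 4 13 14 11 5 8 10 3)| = |(0 4 1 5 7 14 11 8 2 10 3)| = 11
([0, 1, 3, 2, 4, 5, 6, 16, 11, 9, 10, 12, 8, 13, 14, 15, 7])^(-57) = [0, 1, 3, 2, 4, 5, 6, 16, 8, 9, 10, 11, 12, 13, 14, 15, 7]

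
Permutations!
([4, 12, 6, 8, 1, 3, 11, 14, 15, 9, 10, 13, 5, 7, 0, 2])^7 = [15, 6, 4, 7, 2, 13, 1, 3, 14, 9, 10, 12, 11, 5, 8, 0]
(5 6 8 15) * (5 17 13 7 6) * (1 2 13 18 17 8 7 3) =(1 2 13 3)(6 7)(8 15)(17 18) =[0, 2, 13, 1, 4, 5, 7, 6, 15, 9, 10, 11, 12, 3, 14, 8, 16, 18, 17]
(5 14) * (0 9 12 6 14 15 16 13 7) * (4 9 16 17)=(0 16 13 7)(4 9 12 6 14 5 15 17)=[16, 1, 2, 3, 9, 15, 14, 0, 8, 12, 10, 11, 6, 7, 5, 17, 13, 4]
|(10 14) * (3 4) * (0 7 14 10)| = |(0 7 14)(3 4)| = 6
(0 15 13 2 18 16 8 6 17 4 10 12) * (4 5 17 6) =(0 15 13 2 18 16 8 4 10 12)(5 17) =[15, 1, 18, 3, 10, 17, 6, 7, 4, 9, 12, 11, 0, 2, 14, 13, 8, 5, 16]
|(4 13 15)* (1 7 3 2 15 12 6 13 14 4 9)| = |(1 7 3 2 15 9)(4 14)(6 13 12)| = 6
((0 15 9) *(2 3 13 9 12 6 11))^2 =(0 12 11 3 9 15 6 2 13)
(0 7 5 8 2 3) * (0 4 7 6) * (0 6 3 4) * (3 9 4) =(0 9 4 7 5 8 2 3) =[9, 1, 3, 0, 7, 8, 6, 5, 2, 4]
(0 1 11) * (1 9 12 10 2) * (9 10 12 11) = (12)(0 10 2 1 9 11) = [10, 9, 1, 3, 4, 5, 6, 7, 8, 11, 2, 0, 12]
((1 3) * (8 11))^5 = (1 3)(8 11)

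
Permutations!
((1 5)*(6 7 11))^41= ((1 5)(6 7 11))^41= (1 5)(6 11 7)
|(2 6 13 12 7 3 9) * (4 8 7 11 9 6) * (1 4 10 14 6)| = 40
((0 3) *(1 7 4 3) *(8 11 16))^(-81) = (16)(0 3 4 7 1)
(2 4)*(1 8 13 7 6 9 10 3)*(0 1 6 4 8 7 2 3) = [1, 7, 8, 6, 3, 5, 9, 4, 13, 10, 0, 11, 12, 2] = (0 1 7 4 3 6 9 10)(2 8 13)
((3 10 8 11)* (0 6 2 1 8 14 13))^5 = ((0 6 2 1 8 11 3 10 14 13))^5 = (0 11)(1 14)(2 10)(3 6)(8 13)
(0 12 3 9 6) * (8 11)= (0 12 3 9 6)(8 11)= [12, 1, 2, 9, 4, 5, 0, 7, 11, 6, 10, 8, 3]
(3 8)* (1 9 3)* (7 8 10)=(1 9 3 10 7 8)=[0, 9, 2, 10, 4, 5, 6, 8, 1, 3, 7]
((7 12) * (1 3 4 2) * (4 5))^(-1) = ((1 3 5 4 2)(7 12))^(-1) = (1 2 4 5 3)(7 12)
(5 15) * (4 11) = (4 11)(5 15) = [0, 1, 2, 3, 11, 15, 6, 7, 8, 9, 10, 4, 12, 13, 14, 5]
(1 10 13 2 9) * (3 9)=(1 10 13 2 3 9)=[0, 10, 3, 9, 4, 5, 6, 7, 8, 1, 13, 11, 12, 2]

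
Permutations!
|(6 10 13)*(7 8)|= 6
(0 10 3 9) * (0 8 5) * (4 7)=(0 10 3 9 8 5)(4 7)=[10, 1, 2, 9, 7, 0, 6, 4, 5, 8, 3]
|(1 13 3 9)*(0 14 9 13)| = 4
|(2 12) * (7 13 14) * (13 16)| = |(2 12)(7 16 13 14)| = 4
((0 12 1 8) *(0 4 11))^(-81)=((0 12 1 8 4 11))^(-81)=(0 8)(1 11)(4 12)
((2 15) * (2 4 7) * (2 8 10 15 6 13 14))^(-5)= ((2 6 13 14)(4 7 8 10 15))^(-5)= (15)(2 14 13 6)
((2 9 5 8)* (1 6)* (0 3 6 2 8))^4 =((0 3 6 1 2 9 5))^4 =(0 2 3 9 6 5 1)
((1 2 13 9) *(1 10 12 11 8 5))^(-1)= (1 5 8 11 12 10 9 13 2)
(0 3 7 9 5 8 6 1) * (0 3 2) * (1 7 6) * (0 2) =(1 3 6 7 9 5 8) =[0, 3, 2, 6, 4, 8, 7, 9, 1, 5]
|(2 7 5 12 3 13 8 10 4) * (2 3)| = |(2 7 5 12)(3 13 8 10 4)| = 20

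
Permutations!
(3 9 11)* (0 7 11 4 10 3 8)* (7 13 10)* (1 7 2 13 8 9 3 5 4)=(0 8)(1 7 11 9)(2 13 10 5 4)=[8, 7, 13, 3, 2, 4, 6, 11, 0, 1, 5, 9, 12, 10]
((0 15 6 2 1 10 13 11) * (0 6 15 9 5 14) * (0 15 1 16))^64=(0 15 11)(1 6 9)(2 5 10)(13 16 14)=((0 9 5 14 15 1 10 13 11 6 2 16))^64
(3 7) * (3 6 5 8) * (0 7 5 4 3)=(0 7 6 4 3 5 8)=[7, 1, 2, 5, 3, 8, 4, 6, 0]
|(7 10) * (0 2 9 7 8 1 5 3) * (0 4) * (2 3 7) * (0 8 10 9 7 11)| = 21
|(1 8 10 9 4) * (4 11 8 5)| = 12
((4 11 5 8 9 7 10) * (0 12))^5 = (0 12)(4 7 8 11 10 9 5)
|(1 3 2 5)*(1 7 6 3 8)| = 10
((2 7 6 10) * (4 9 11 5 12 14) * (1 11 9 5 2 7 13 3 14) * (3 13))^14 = (1 5 14 2)(3 11 12 4)(6 7 10)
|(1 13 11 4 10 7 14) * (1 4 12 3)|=|(1 13 11 12 3)(4 10 7 14)|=20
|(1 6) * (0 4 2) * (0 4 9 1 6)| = 6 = |(0 9 1)(2 4)|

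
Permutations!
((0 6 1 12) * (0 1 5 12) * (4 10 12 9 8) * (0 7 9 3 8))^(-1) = (0 9 7 1 12 10 4 8 3 5 6)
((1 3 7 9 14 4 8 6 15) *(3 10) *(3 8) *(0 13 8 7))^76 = (0 15 9)(1 14 13)(3 6 7)(4 8 10)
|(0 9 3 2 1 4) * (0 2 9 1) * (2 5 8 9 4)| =15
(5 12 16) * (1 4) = [0, 4, 2, 3, 1, 12, 6, 7, 8, 9, 10, 11, 16, 13, 14, 15, 5] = (1 4)(5 12 16)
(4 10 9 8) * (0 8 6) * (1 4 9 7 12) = [8, 4, 2, 3, 10, 5, 0, 12, 9, 6, 7, 11, 1] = (0 8 9 6)(1 4 10 7 12)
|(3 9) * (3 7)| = 3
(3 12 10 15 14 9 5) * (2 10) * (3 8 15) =(2 10 3 12)(5 8 15 14 9) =[0, 1, 10, 12, 4, 8, 6, 7, 15, 5, 3, 11, 2, 13, 9, 14]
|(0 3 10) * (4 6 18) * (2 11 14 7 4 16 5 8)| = |(0 3 10)(2 11 14 7 4 6 18 16 5 8)| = 30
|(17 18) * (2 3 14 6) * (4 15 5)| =|(2 3 14 6)(4 15 5)(17 18)| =12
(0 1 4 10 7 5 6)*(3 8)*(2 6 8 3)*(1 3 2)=(0 3 2 6)(1 4 10 7 5 8)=[3, 4, 6, 2, 10, 8, 0, 5, 1, 9, 7]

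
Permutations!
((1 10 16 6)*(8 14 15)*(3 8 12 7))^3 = (1 6 16 10)(3 15)(7 14)(8 12)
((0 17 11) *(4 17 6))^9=((0 6 4 17 11))^9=(0 11 17 4 6)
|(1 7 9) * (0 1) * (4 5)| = |(0 1 7 9)(4 5)| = 4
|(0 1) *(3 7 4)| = 6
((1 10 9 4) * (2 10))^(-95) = ((1 2 10 9 4))^(-95) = (10)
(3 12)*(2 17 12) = (2 17 12 3) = [0, 1, 17, 2, 4, 5, 6, 7, 8, 9, 10, 11, 3, 13, 14, 15, 16, 12]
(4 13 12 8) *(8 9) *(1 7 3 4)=(1 7 3 4 13 12 9 8)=[0, 7, 2, 4, 13, 5, 6, 3, 1, 8, 10, 11, 9, 12]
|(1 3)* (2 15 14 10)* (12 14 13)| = 6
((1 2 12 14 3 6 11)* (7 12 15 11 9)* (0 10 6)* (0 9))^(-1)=(0 6 10)(1 11 15 2)(3 14 12 7 9)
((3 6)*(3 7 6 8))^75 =((3 8)(6 7))^75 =(3 8)(6 7)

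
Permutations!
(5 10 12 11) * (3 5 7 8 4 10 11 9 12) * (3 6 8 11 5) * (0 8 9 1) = [8, 0, 2, 3, 10, 5, 9, 11, 4, 12, 6, 7, 1] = (0 8 4 10 6 9 12 1)(7 11)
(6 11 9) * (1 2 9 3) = (1 2 9 6 11 3) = [0, 2, 9, 1, 4, 5, 11, 7, 8, 6, 10, 3]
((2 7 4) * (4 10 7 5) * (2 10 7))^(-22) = ((2 5 4 10))^(-22) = (2 4)(5 10)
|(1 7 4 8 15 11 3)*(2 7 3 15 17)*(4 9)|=|(1 3)(2 7 9 4 8 17)(11 15)|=6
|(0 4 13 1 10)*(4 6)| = 6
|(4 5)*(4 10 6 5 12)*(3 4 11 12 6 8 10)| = 4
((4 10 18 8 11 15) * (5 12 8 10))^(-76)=(18)(4 12 11)(5 8 15)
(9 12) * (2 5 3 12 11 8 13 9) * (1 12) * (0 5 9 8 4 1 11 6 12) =(0 5 3 11 4 1)(2 9 6 12)(8 13) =[5, 0, 9, 11, 1, 3, 12, 7, 13, 6, 10, 4, 2, 8]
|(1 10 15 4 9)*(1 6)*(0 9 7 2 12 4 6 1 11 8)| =|(0 9 1 10 15 6 11 8)(2 12 4 7)| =8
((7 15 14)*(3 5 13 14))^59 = (3 15 7 14 13 5)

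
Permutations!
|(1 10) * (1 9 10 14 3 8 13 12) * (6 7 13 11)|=18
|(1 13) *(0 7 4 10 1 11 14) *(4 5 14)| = |(0 7 5 14)(1 13 11 4 10)| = 20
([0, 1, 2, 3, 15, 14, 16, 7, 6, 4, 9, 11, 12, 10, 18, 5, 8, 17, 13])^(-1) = [0, 1, 2, 3, 9, 15, 8, 7, 16, 10, 13, 11, 12, 18, 5, 4, 6, 17, 14]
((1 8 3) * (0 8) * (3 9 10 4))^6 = ((0 8 9 10 4 3 1))^6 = (0 1 3 4 10 9 8)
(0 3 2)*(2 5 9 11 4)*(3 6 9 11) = [6, 1, 0, 5, 2, 11, 9, 7, 8, 3, 10, 4] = (0 6 9 3 5 11 4 2)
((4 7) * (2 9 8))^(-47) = (2 9 8)(4 7)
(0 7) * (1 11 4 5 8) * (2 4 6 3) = (0 7)(1 11 6 3 2 4 5 8) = [7, 11, 4, 2, 5, 8, 3, 0, 1, 9, 10, 6]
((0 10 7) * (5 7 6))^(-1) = (0 7 5 6 10) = ((0 10 6 5 7))^(-1)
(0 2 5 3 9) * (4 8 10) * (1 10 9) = (0 2 5 3 1 10 4 8 9) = [2, 10, 5, 1, 8, 3, 6, 7, 9, 0, 4]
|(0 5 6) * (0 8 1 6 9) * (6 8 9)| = 4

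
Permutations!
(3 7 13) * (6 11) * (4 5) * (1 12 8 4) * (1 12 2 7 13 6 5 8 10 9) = (1 2 7 6 11 5 12 10 9)(3 13)(4 8) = [0, 2, 7, 13, 8, 12, 11, 6, 4, 1, 9, 5, 10, 3]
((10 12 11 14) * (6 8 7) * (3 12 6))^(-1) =(3 7 8 6 10 14 11 12)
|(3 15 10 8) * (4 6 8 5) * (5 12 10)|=6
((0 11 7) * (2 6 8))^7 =((0 11 7)(2 6 8))^7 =(0 11 7)(2 6 8)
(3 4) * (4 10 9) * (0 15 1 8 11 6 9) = (0 15 1 8 11 6 9 4 3 10) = [15, 8, 2, 10, 3, 5, 9, 7, 11, 4, 0, 6, 12, 13, 14, 1]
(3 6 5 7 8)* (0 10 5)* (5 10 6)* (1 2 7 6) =[1, 2, 7, 5, 4, 6, 0, 8, 3, 9, 10] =(10)(0 1 2 7 8 3 5 6)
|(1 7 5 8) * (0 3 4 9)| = |(0 3 4 9)(1 7 5 8)| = 4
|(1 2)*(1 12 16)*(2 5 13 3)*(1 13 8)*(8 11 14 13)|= |(1 5 11 14 13 3 2 12 16 8)|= 10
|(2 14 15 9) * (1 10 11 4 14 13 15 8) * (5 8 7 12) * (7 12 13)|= |(1 10 11 4 14 12 5 8)(2 7 13 15 9)|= 40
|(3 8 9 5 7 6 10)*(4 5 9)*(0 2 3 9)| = 10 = |(0 2 3 8 4 5 7 6 10 9)|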